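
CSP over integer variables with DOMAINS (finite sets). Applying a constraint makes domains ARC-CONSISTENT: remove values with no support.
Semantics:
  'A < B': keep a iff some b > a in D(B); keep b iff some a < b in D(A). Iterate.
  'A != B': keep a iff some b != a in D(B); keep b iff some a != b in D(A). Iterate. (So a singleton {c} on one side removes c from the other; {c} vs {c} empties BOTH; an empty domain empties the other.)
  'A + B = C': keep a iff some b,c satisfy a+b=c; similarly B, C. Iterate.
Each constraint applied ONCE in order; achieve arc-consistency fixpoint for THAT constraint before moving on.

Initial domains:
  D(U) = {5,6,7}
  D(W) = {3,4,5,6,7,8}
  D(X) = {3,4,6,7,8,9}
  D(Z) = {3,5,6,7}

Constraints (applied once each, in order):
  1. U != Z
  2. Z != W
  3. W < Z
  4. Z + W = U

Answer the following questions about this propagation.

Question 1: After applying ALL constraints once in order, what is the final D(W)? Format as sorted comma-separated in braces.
Answer: {}

Derivation:
Constraint 1 (U != Z) on D(U)={5,6,7} D(Z)={3,5,6,7}: no change
Constraint 2 (Z != W) on D(Z)={3,5,6,7} D(W)={3,4,5,6,7,8}: no change
Constraint 3 (W < Z) on D(W)={3,4,5,6,7,8} D(Z)={3,5,6,7}: W {3,4,5,6,7,8}->{3,4,5,6}; Z {3,5,6,7}->{5,6,7}
Constraint 4 (Z + W = U) on D(Z)={5,6,7} D(W)={3,4,5,6} D(U)={5,6,7}: Z {5,6,7}->{}; W {3,4,5,6}->{}; U {5,6,7}->{}
So after all 4 constraints: D(W) = {}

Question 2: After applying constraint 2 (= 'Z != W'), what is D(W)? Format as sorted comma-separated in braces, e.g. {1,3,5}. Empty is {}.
Answer: {3,4,5,6,7,8}

Derivation:
Constraint 1 (U != Z) on D(U)={5,6,7} D(Z)={3,5,6,7}: no change
Constraint 2 (Z != W) on D(Z)={3,5,6,7} D(W)={3,4,5,6,7,8}: no change
So after constraint 2: D(W) = {3,4,5,6,7,8}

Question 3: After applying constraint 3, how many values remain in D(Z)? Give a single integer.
Answer: 3

Derivation:
Constraint 1 (U != Z) on D(U)={5,6,7} D(Z)={3,5,6,7}: no change
Constraint 2 (Z != W) on D(Z)={3,5,6,7} D(W)={3,4,5,6,7,8}: no change
Constraint 3 (W < Z) on D(W)={3,4,5,6,7,8} D(Z)={3,5,6,7}: W {3,4,5,6,7,8}->{3,4,5,6}; Z {3,5,6,7}->{5,6,7}
So after constraint 3: D(Z)={5,6,7}, size = 3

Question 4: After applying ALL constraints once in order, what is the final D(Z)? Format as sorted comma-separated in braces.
Answer: {}

Derivation:
Constraint 1 (U != Z) on D(U)={5,6,7} D(Z)={3,5,6,7}: no change
Constraint 2 (Z != W) on D(Z)={3,5,6,7} D(W)={3,4,5,6,7,8}: no change
Constraint 3 (W < Z) on D(W)={3,4,5,6,7,8} D(Z)={3,5,6,7}: W {3,4,5,6,7,8}->{3,4,5,6}; Z {3,5,6,7}->{5,6,7}
Constraint 4 (Z + W = U) on D(Z)={5,6,7} D(W)={3,4,5,6} D(U)={5,6,7}: Z {5,6,7}->{}; W {3,4,5,6}->{}; U {5,6,7}->{}
So after all 4 constraints: D(Z) = {}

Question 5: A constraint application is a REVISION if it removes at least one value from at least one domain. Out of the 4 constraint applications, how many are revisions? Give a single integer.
Constraint 1 (U != Z) on D(U)={5,6,7} D(Z)={3,5,6,7}: no change => not a revision
Constraint 2 (Z != W) on D(Z)={3,5,6,7} D(W)={3,4,5,6,7,8}: no change => not a revision
Constraint 3 (W < Z) on D(W)={3,4,5,6,7,8} D(Z)={3,5,6,7}: W {3,4,5,6,7,8}->{3,4,5,6}; Z {3,5,6,7}->{5,6,7} => REVISION
Constraint 4 (Z + W = U) on D(Z)={5,6,7} D(W)={3,4,5,6} D(U)={5,6,7}: Z {5,6,7}->{}; W {3,4,5,6}->{}; U {5,6,7}->{} => REVISION
Total revisions = 2

Answer: 2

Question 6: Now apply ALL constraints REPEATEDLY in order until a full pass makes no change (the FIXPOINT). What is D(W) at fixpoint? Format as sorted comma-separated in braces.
pass 0 (initial): D(W)={3,4,5,6,7,8}
pass 1: U {5,6,7}->{}; W {3,4,5,6,7,8}->{}; Z {3,5,6,7}->{}
pass 2: no change
Fixpoint after 2 passes: D(W) = {}

Answer: {}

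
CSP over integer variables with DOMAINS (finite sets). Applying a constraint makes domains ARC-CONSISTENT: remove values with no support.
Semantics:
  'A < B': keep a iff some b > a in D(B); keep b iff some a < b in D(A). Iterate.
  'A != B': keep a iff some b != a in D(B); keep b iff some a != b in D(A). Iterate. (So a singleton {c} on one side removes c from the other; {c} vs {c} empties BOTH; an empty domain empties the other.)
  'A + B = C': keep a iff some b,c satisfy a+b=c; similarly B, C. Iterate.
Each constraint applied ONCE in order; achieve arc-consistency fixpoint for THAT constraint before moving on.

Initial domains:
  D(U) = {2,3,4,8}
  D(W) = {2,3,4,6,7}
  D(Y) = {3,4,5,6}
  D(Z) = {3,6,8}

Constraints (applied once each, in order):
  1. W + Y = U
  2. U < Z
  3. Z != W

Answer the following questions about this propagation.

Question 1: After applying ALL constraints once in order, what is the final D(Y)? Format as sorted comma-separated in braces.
Constraint 1 (W + Y = U) on D(W)={2,3,4,6,7} D(Y)={3,4,5,6} D(U)={2,3,4,8}: W {2,3,4,6,7}->{2,3,4}; Y {3,4,5,6}->{4,5,6}; U {2,3,4,8}->{8}
Constraint 2 (U < Z) on D(U)={8} D(Z)={3,6,8}: U {8}->{}; Z {3,6,8}->{}
Constraint 3 (Z != W) on D(Z)={} D(W)={2,3,4}: W {2,3,4}->{}
So after all 3 constraints: D(Y) = {4,5,6}

Answer: {4,5,6}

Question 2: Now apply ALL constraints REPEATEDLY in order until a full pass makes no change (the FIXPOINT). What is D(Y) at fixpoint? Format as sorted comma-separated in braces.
Answer: {}

Derivation:
pass 0 (initial): D(Y)={3,4,5,6}
pass 1: U {2,3,4,8}->{}; W {2,3,4,6,7}->{}; Y {3,4,5,6}->{4,5,6}; Z {3,6,8}->{}
pass 2: Y {4,5,6}->{}
pass 3: no change
Fixpoint after 3 passes: D(Y) = {}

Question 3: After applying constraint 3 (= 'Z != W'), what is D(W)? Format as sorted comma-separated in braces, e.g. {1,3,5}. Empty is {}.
Constraint 1 (W + Y = U) on D(W)={2,3,4,6,7} D(Y)={3,4,5,6} D(U)={2,3,4,8}: W {2,3,4,6,7}->{2,3,4}; Y {3,4,5,6}->{4,5,6}; U {2,3,4,8}->{8}
Constraint 2 (U < Z) on D(U)={8} D(Z)={3,6,8}: U {8}->{}; Z {3,6,8}->{}
Constraint 3 (Z != W) on D(Z)={} D(W)={2,3,4}: W {2,3,4}->{}
So after constraint 3: D(W) = {}

Answer: {}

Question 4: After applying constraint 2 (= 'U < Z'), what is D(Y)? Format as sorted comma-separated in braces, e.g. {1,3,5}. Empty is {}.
Answer: {4,5,6}

Derivation:
Constraint 1 (W + Y = U) on D(W)={2,3,4,6,7} D(Y)={3,4,5,6} D(U)={2,3,4,8}: W {2,3,4,6,7}->{2,3,4}; Y {3,4,5,6}->{4,5,6}; U {2,3,4,8}->{8}
Constraint 2 (U < Z) on D(U)={8} D(Z)={3,6,8}: U {8}->{}; Z {3,6,8}->{}
So after constraint 2: D(Y) = {4,5,6}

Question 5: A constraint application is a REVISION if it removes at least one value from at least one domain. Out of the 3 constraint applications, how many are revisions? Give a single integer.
Answer: 3

Derivation:
Constraint 1 (W + Y = U) on D(W)={2,3,4,6,7} D(Y)={3,4,5,6} D(U)={2,3,4,8}: W {2,3,4,6,7}->{2,3,4}; Y {3,4,5,6}->{4,5,6}; U {2,3,4,8}->{8} => REVISION
Constraint 2 (U < Z) on D(U)={8} D(Z)={3,6,8}: U {8}->{}; Z {3,6,8}->{} => REVISION
Constraint 3 (Z != W) on D(Z)={} D(W)={2,3,4}: W {2,3,4}->{} => REVISION
Total revisions = 3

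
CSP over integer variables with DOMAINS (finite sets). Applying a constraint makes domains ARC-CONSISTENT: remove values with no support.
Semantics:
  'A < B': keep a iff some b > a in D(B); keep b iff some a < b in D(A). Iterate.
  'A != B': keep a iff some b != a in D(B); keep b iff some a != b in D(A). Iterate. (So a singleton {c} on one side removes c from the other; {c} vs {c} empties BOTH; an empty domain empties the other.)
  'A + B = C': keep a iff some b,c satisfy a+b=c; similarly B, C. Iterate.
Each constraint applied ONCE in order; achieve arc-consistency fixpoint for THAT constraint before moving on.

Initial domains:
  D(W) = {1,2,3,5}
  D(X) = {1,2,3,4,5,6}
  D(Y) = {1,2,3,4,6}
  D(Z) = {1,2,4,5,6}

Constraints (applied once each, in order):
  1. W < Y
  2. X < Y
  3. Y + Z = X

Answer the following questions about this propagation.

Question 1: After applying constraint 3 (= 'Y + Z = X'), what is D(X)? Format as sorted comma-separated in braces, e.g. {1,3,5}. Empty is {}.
Constraint 1 (W < Y) on D(W)={1,2,3,5} D(Y)={1,2,3,4,6}: Y {1,2,3,4,6}->{2,3,4,6}
Constraint 2 (X < Y) on D(X)={1,2,3,4,5,6} D(Y)={2,3,4,6}: X {1,2,3,4,5,6}->{1,2,3,4,5}
Constraint 3 (Y + Z = X) on D(Y)={2,3,4,6} D(Z)={1,2,4,5,6} D(X)={1,2,3,4,5}: Y {2,3,4,6}->{2,3,4}; Z {1,2,4,5,6}->{1,2}; X {1,2,3,4,5}->{3,4,5}
So after constraint 3: D(X) = {3,4,5}

Answer: {3,4,5}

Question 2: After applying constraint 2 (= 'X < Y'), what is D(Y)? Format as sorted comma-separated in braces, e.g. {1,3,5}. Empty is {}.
Answer: {2,3,4,6}

Derivation:
Constraint 1 (W < Y) on D(W)={1,2,3,5} D(Y)={1,2,3,4,6}: Y {1,2,3,4,6}->{2,3,4,6}
Constraint 2 (X < Y) on D(X)={1,2,3,4,5,6} D(Y)={2,3,4,6}: X {1,2,3,4,5,6}->{1,2,3,4,5}
So after constraint 2: D(Y) = {2,3,4,6}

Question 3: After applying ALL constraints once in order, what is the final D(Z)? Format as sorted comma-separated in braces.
Constraint 1 (W < Y) on D(W)={1,2,3,5} D(Y)={1,2,3,4,6}: Y {1,2,3,4,6}->{2,3,4,6}
Constraint 2 (X < Y) on D(X)={1,2,3,4,5,6} D(Y)={2,3,4,6}: X {1,2,3,4,5,6}->{1,2,3,4,5}
Constraint 3 (Y + Z = X) on D(Y)={2,3,4,6} D(Z)={1,2,4,5,6} D(X)={1,2,3,4,5}: Y {2,3,4,6}->{2,3,4}; Z {1,2,4,5,6}->{1,2}; X {1,2,3,4,5}->{3,4,5}
So after all 3 constraints: D(Z) = {1,2}

Answer: {1,2}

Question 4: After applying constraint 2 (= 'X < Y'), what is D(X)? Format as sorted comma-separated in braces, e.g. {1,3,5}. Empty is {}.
Answer: {1,2,3,4,5}

Derivation:
Constraint 1 (W < Y) on D(W)={1,2,3,5} D(Y)={1,2,3,4,6}: Y {1,2,3,4,6}->{2,3,4,6}
Constraint 2 (X < Y) on D(X)={1,2,3,4,5,6} D(Y)={2,3,4,6}: X {1,2,3,4,5,6}->{1,2,3,4,5}
So after constraint 2: D(X) = {1,2,3,4,5}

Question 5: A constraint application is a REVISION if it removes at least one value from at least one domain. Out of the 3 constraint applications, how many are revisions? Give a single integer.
Answer: 3

Derivation:
Constraint 1 (W < Y) on D(W)={1,2,3,5} D(Y)={1,2,3,4,6}: Y {1,2,3,4,6}->{2,3,4,6} => REVISION
Constraint 2 (X < Y) on D(X)={1,2,3,4,5,6} D(Y)={2,3,4,6}: X {1,2,3,4,5,6}->{1,2,3,4,5} => REVISION
Constraint 3 (Y + Z = X) on D(Y)={2,3,4,6} D(Z)={1,2,4,5,6} D(X)={1,2,3,4,5}: Y {2,3,4,6}->{2,3,4}; Z {1,2,4,5,6}->{1,2}; X {1,2,3,4,5}->{3,4,5} => REVISION
Total revisions = 3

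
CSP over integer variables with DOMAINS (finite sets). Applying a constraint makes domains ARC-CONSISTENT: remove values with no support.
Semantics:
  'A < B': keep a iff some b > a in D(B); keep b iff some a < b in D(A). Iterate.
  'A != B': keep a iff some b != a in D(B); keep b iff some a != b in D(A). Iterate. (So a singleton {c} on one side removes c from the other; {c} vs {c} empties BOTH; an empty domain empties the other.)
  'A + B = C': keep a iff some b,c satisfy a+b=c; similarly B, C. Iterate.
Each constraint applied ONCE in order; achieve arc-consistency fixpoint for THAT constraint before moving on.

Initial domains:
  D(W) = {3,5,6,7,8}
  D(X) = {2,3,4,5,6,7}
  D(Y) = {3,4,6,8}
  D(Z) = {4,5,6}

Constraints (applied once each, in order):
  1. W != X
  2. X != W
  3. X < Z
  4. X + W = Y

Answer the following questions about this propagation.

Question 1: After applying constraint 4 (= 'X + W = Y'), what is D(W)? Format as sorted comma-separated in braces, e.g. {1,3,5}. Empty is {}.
Answer: {3,5,6}

Derivation:
Constraint 1 (W != X) on D(W)={3,5,6,7,8} D(X)={2,3,4,5,6,7}: no change
Constraint 2 (X != W) on D(X)={2,3,4,5,6,7} D(W)={3,5,6,7,8}: no change
Constraint 3 (X < Z) on D(X)={2,3,4,5,6,7} D(Z)={4,5,6}: X {2,3,4,5,6,7}->{2,3,4,5}
Constraint 4 (X + W = Y) on D(X)={2,3,4,5} D(W)={3,5,6,7,8} D(Y)={3,4,6,8}: X {2,3,4,5}->{2,3,5}; W {3,5,6,7,8}->{3,5,6}; Y {3,4,6,8}->{6,8}
So after constraint 4: D(W) = {3,5,6}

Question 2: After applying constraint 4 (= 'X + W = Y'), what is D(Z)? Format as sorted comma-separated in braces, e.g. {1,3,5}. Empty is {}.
Answer: {4,5,6}

Derivation:
Constraint 1 (W != X) on D(W)={3,5,6,7,8} D(X)={2,3,4,5,6,7}: no change
Constraint 2 (X != W) on D(X)={2,3,4,5,6,7} D(W)={3,5,6,7,8}: no change
Constraint 3 (X < Z) on D(X)={2,3,4,5,6,7} D(Z)={4,5,6}: X {2,3,4,5,6,7}->{2,3,4,5}
Constraint 4 (X + W = Y) on D(X)={2,3,4,5} D(W)={3,5,6,7,8} D(Y)={3,4,6,8}: X {2,3,4,5}->{2,3,5}; W {3,5,6,7,8}->{3,5,6}; Y {3,4,6,8}->{6,8}
So after constraint 4: D(Z) = {4,5,6}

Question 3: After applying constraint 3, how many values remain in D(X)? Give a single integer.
Answer: 4

Derivation:
Constraint 1 (W != X) on D(W)={3,5,6,7,8} D(X)={2,3,4,5,6,7}: no change
Constraint 2 (X != W) on D(X)={2,3,4,5,6,7} D(W)={3,5,6,7,8}: no change
Constraint 3 (X < Z) on D(X)={2,3,4,5,6,7} D(Z)={4,5,6}: X {2,3,4,5,6,7}->{2,3,4,5}
So after constraint 3: D(X)={2,3,4,5}, size = 4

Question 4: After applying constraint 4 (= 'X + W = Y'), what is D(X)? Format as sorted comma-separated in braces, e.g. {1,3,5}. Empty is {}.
Constraint 1 (W != X) on D(W)={3,5,6,7,8} D(X)={2,3,4,5,6,7}: no change
Constraint 2 (X != W) on D(X)={2,3,4,5,6,7} D(W)={3,5,6,7,8}: no change
Constraint 3 (X < Z) on D(X)={2,3,4,5,6,7} D(Z)={4,5,6}: X {2,3,4,5,6,7}->{2,3,4,5}
Constraint 4 (X + W = Y) on D(X)={2,3,4,5} D(W)={3,5,6,7,8} D(Y)={3,4,6,8}: X {2,3,4,5}->{2,3,5}; W {3,5,6,7,8}->{3,5,6}; Y {3,4,6,8}->{6,8}
So after constraint 4: D(X) = {2,3,5}

Answer: {2,3,5}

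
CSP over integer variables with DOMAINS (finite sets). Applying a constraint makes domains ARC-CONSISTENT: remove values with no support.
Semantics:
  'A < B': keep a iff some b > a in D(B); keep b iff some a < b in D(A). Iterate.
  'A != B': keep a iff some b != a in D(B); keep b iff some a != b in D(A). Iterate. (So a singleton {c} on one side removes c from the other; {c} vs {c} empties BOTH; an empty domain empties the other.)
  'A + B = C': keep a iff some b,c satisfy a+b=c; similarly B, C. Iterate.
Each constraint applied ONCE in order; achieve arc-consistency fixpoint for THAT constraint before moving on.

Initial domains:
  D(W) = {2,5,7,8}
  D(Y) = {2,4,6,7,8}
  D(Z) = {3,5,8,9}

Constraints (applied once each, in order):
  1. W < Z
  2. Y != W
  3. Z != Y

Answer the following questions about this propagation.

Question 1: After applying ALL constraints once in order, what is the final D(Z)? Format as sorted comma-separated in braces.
Constraint 1 (W < Z) on D(W)={2,5,7,8} D(Z)={3,5,8,9}: no change
Constraint 2 (Y != W) on D(Y)={2,4,6,7,8} D(W)={2,5,7,8}: no change
Constraint 3 (Z != Y) on D(Z)={3,5,8,9} D(Y)={2,4,6,7,8}: no change
So after all 3 constraints: D(Z) = {3,5,8,9}

Answer: {3,5,8,9}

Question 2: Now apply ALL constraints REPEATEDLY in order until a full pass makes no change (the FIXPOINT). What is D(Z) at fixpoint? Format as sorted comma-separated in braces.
Answer: {3,5,8,9}

Derivation:
pass 0 (initial): D(Z)={3,5,8,9}
pass 1: no change
Fixpoint after 1 passes: D(Z) = {3,5,8,9}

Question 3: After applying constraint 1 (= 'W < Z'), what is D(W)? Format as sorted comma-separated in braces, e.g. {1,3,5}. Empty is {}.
Constraint 1 (W < Z) on D(W)={2,5,7,8} D(Z)={3,5,8,9}: no change
So after constraint 1: D(W) = {2,5,7,8}

Answer: {2,5,7,8}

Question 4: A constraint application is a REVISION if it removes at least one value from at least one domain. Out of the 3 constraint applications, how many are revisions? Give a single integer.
Answer: 0

Derivation:
Constraint 1 (W < Z) on D(W)={2,5,7,8} D(Z)={3,5,8,9}: no change => not a revision
Constraint 2 (Y != W) on D(Y)={2,4,6,7,8} D(W)={2,5,7,8}: no change => not a revision
Constraint 3 (Z != Y) on D(Z)={3,5,8,9} D(Y)={2,4,6,7,8}: no change => not a revision
Total revisions = 0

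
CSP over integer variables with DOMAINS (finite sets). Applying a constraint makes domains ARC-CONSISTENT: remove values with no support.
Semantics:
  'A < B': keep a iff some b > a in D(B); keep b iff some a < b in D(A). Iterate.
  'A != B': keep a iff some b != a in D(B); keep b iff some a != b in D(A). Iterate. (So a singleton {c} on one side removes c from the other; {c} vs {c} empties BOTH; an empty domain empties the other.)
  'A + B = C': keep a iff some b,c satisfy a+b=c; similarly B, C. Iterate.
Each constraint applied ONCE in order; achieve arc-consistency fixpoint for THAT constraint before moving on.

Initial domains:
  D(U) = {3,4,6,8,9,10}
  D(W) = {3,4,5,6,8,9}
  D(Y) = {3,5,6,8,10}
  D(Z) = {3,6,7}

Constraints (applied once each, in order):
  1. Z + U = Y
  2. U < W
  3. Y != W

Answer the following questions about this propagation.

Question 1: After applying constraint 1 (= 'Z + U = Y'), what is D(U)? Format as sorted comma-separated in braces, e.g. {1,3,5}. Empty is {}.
Constraint 1 (Z + U = Y) on D(Z)={3,6,7} D(U)={3,4,6,8,9,10} D(Y)={3,5,6,8,10}: U {3,4,6,8,9,10}->{3,4}; Y {3,5,6,8,10}->{6,10}
So after constraint 1: D(U) = {3,4}

Answer: {3,4}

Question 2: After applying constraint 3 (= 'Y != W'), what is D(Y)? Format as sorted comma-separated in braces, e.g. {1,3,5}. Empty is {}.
Constraint 1 (Z + U = Y) on D(Z)={3,6,7} D(U)={3,4,6,8,9,10} D(Y)={3,5,6,8,10}: U {3,4,6,8,9,10}->{3,4}; Y {3,5,6,8,10}->{6,10}
Constraint 2 (U < W) on D(U)={3,4} D(W)={3,4,5,6,8,9}: W {3,4,5,6,8,9}->{4,5,6,8,9}
Constraint 3 (Y != W) on D(Y)={6,10} D(W)={4,5,6,8,9}: no change
So after constraint 3: D(Y) = {6,10}

Answer: {6,10}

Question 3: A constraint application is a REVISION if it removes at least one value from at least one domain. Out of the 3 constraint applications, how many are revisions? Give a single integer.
Constraint 1 (Z + U = Y) on D(Z)={3,6,7} D(U)={3,4,6,8,9,10} D(Y)={3,5,6,8,10}: U {3,4,6,8,9,10}->{3,4}; Y {3,5,6,8,10}->{6,10} => REVISION
Constraint 2 (U < W) on D(U)={3,4} D(W)={3,4,5,6,8,9}: W {3,4,5,6,8,9}->{4,5,6,8,9} => REVISION
Constraint 3 (Y != W) on D(Y)={6,10} D(W)={4,5,6,8,9}: no change => not a revision
Total revisions = 2

Answer: 2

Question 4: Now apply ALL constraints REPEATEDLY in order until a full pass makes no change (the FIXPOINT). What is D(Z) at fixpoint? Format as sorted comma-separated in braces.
Answer: {3,6,7}

Derivation:
pass 0 (initial): D(Z)={3,6,7}
pass 1: U {3,4,6,8,9,10}->{3,4}; W {3,4,5,6,8,9}->{4,5,6,8,9}; Y {3,5,6,8,10}->{6,10}
pass 2: no change
Fixpoint after 2 passes: D(Z) = {3,6,7}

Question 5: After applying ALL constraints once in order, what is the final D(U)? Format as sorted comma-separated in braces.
Answer: {3,4}

Derivation:
Constraint 1 (Z + U = Y) on D(Z)={3,6,7} D(U)={3,4,6,8,9,10} D(Y)={3,5,6,8,10}: U {3,4,6,8,9,10}->{3,4}; Y {3,5,6,8,10}->{6,10}
Constraint 2 (U < W) on D(U)={3,4} D(W)={3,4,5,6,8,9}: W {3,4,5,6,8,9}->{4,5,6,8,9}
Constraint 3 (Y != W) on D(Y)={6,10} D(W)={4,5,6,8,9}: no change
So after all 3 constraints: D(U) = {3,4}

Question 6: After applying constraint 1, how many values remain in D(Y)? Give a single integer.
Answer: 2

Derivation:
Constraint 1 (Z + U = Y) on D(Z)={3,6,7} D(U)={3,4,6,8,9,10} D(Y)={3,5,6,8,10}: U {3,4,6,8,9,10}->{3,4}; Y {3,5,6,8,10}->{6,10}
So after constraint 1: D(Y)={6,10}, size = 2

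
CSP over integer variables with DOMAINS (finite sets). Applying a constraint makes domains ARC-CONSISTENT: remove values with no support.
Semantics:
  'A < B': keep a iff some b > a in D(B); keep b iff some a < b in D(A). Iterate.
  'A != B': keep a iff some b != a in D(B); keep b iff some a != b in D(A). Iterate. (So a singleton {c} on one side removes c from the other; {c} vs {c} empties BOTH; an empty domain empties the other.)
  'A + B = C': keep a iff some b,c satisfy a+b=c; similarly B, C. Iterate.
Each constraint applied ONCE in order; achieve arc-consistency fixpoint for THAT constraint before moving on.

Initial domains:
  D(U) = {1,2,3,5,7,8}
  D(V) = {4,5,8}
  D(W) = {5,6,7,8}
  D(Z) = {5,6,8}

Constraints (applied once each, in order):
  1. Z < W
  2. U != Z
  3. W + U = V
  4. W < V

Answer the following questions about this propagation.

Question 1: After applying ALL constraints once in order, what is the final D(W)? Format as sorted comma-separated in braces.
Answer: {6,7}

Derivation:
Constraint 1 (Z < W) on D(Z)={5,6,8} D(W)={5,6,7,8}: Z {5,6,8}->{5,6}; W {5,6,7,8}->{6,7,8}
Constraint 2 (U != Z) on D(U)={1,2,3,5,7,8} D(Z)={5,6}: no change
Constraint 3 (W + U = V) on D(W)={6,7,8} D(U)={1,2,3,5,7,8} D(V)={4,5,8}: W {6,7,8}->{6,7}; U {1,2,3,5,7,8}->{1,2}; V {4,5,8}->{8}
Constraint 4 (W < V) on D(W)={6,7} D(V)={8}: no change
So after all 4 constraints: D(W) = {6,7}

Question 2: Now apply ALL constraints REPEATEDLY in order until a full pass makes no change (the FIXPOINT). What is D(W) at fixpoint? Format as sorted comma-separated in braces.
pass 0 (initial): D(W)={5,6,7,8}
pass 1: U {1,2,3,5,7,8}->{1,2}; V {4,5,8}->{8}; W {5,6,7,8}->{6,7}; Z {5,6,8}->{5,6}
pass 2: no change
Fixpoint after 2 passes: D(W) = {6,7}

Answer: {6,7}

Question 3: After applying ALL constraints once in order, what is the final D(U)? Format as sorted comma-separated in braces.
Constraint 1 (Z < W) on D(Z)={5,6,8} D(W)={5,6,7,8}: Z {5,6,8}->{5,6}; W {5,6,7,8}->{6,7,8}
Constraint 2 (U != Z) on D(U)={1,2,3,5,7,8} D(Z)={5,6}: no change
Constraint 3 (W + U = V) on D(W)={6,7,8} D(U)={1,2,3,5,7,8} D(V)={4,5,8}: W {6,7,8}->{6,7}; U {1,2,3,5,7,8}->{1,2}; V {4,5,8}->{8}
Constraint 4 (W < V) on D(W)={6,7} D(V)={8}: no change
So after all 4 constraints: D(U) = {1,2}

Answer: {1,2}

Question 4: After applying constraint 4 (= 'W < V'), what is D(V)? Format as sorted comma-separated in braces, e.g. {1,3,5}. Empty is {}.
Answer: {8}

Derivation:
Constraint 1 (Z < W) on D(Z)={5,6,8} D(W)={5,6,7,8}: Z {5,6,8}->{5,6}; W {5,6,7,8}->{6,7,8}
Constraint 2 (U != Z) on D(U)={1,2,3,5,7,8} D(Z)={5,6}: no change
Constraint 3 (W + U = V) on D(W)={6,7,8} D(U)={1,2,3,5,7,8} D(V)={4,5,8}: W {6,7,8}->{6,7}; U {1,2,3,5,7,8}->{1,2}; V {4,5,8}->{8}
Constraint 4 (W < V) on D(W)={6,7} D(V)={8}: no change
So after constraint 4: D(V) = {8}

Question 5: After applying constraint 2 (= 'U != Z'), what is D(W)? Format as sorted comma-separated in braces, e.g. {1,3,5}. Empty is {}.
Constraint 1 (Z < W) on D(Z)={5,6,8} D(W)={5,6,7,8}: Z {5,6,8}->{5,6}; W {5,6,7,8}->{6,7,8}
Constraint 2 (U != Z) on D(U)={1,2,3,5,7,8} D(Z)={5,6}: no change
So after constraint 2: D(W) = {6,7,8}

Answer: {6,7,8}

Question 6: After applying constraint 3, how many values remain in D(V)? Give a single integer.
Answer: 1

Derivation:
Constraint 1 (Z < W) on D(Z)={5,6,8} D(W)={5,6,7,8}: Z {5,6,8}->{5,6}; W {5,6,7,8}->{6,7,8}
Constraint 2 (U != Z) on D(U)={1,2,3,5,7,8} D(Z)={5,6}: no change
Constraint 3 (W + U = V) on D(W)={6,7,8} D(U)={1,2,3,5,7,8} D(V)={4,5,8}: W {6,7,8}->{6,7}; U {1,2,3,5,7,8}->{1,2}; V {4,5,8}->{8}
So after constraint 3: D(V)={8}, size = 1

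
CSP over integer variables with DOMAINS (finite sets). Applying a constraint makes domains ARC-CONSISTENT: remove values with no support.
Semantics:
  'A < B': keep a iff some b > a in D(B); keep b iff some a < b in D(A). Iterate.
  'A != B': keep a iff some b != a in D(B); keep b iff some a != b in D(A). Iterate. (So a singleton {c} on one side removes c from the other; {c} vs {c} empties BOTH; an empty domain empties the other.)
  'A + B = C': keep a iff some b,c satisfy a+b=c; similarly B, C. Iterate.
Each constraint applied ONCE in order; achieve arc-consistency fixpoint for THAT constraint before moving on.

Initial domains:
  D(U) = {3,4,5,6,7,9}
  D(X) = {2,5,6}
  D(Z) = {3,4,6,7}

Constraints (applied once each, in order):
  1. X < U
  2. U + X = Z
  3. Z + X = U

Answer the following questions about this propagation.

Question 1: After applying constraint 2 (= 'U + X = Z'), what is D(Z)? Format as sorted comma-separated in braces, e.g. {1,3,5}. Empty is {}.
Answer: {6,7}

Derivation:
Constraint 1 (X < U) on D(X)={2,5,6} D(U)={3,4,5,6,7,9}: no change
Constraint 2 (U + X = Z) on D(U)={3,4,5,6,7,9} D(X)={2,5,6} D(Z)={3,4,6,7}: U {3,4,5,6,7,9}->{4,5}; X {2,5,6}->{2}; Z {3,4,6,7}->{6,7}
So after constraint 2: D(Z) = {6,7}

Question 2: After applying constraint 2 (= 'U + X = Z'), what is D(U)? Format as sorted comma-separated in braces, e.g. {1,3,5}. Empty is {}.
Constraint 1 (X < U) on D(X)={2,5,6} D(U)={3,4,5,6,7,9}: no change
Constraint 2 (U + X = Z) on D(U)={3,4,5,6,7,9} D(X)={2,5,6} D(Z)={3,4,6,7}: U {3,4,5,6,7,9}->{4,5}; X {2,5,6}->{2}; Z {3,4,6,7}->{6,7}
So after constraint 2: D(U) = {4,5}

Answer: {4,5}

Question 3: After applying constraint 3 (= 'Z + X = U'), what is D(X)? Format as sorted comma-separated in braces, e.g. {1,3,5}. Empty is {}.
Answer: {}

Derivation:
Constraint 1 (X < U) on D(X)={2,5,6} D(U)={3,4,5,6,7,9}: no change
Constraint 2 (U + X = Z) on D(U)={3,4,5,6,7,9} D(X)={2,5,6} D(Z)={3,4,6,7}: U {3,4,5,6,7,9}->{4,5}; X {2,5,6}->{2}; Z {3,4,6,7}->{6,7}
Constraint 3 (Z + X = U) on D(Z)={6,7} D(X)={2} D(U)={4,5}: Z {6,7}->{}; X {2}->{}; U {4,5}->{}
So after constraint 3: D(X) = {}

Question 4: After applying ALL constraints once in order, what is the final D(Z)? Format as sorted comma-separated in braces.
Answer: {}

Derivation:
Constraint 1 (X < U) on D(X)={2,5,6} D(U)={3,4,5,6,7,9}: no change
Constraint 2 (U + X = Z) on D(U)={3,4,5,6,7,9} D(X)={2,5,6} D(Z)={3,4,6,7}: U {3,4,5,6,7,9}->{4,5}; X {2,5,6}->{2}; Z {3,4,6,7}->{6,7}
Constraint 3 (Z + X = U) on D(Z)={6,7} D(X)={2} D(U)={4,5}: Z {6,7}->{}; X {2}->{}; U {4,5}->{}
So after all 3 constraints: D(Z) = {}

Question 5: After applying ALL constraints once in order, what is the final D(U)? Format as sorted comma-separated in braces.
Answer: {}

Derivation:
Constraint 1 (X < U) on D(X)={2,5,6} D(U)={3,4,5,6,7,9}: no change
Constraint 2 (U + X = Z) on D(U)={3,4,5,6,7,9} D(X)={2,5,6} D(Z)={3,4,6,7}: U {3,4,5,6,7,9}->{4,5}; X {2,5,6}->{2}; Z {3,4,6,7}->{6,7}
Constraint 3 (Z + X = U) on D(Z)={6,7} D(X)={2} D(U)={4,5}: Z {6,7}->{}; X {2}->{}; U {4,5}->{}
So after all 3 constraints: D(U) = {}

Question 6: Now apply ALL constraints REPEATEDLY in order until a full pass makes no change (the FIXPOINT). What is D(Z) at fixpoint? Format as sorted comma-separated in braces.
Answer: {}

Derivation:
pass 0 (initial): D(Z)={3,4,6,7}
pass 1: U {3,4,5,6,7,9}->{}; X {2,5,6}->{}; Z {3,4,6,7}->{}
pass 2: no change
Fixpoint after 2 passes: D(Z) = {}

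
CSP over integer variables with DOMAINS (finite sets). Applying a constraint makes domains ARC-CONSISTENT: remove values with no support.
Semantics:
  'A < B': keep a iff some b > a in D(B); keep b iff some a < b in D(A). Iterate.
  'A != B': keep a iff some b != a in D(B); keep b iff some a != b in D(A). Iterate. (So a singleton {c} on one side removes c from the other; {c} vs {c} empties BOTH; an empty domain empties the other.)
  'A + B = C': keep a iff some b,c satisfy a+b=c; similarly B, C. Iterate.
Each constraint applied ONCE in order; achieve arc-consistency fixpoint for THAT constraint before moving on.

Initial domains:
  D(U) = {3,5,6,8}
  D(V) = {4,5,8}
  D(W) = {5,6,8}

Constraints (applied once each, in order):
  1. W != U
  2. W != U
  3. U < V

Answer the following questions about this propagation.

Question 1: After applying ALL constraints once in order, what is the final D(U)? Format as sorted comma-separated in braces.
Constraint 1 (W != U) on D(W)={5,6,8} D(U)={3,5,6,8}: no change
Constraint 2 (W != U) on D(W)={5,6,8} D(U)={3,5,6,8}: no change
Constraint 3 (U < V) on D(U)={3,5,6,8} D(V)={4,5,8}: U {3,5,6,8}->{3,5,6}
So after all 3 constraints: D(U) = {3,5,6}

Answer: {3,5,6}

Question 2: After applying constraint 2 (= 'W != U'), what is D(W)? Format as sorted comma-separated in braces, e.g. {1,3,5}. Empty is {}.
Constraint 1 (W != U) on D(W)={5,6,8} D(U)={3,5,6,8}: no change
Constraint 2 (W != U) on D(W)={5,6,8} D(U)={3,5,6,8}: no change
So after constraint 2: D(W) = {5,6,8}

Answer: {5,6,8}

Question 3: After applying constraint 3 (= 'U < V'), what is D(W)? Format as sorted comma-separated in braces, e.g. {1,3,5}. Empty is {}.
Answer: {5,6,8}

Derivation:
Constraint 1 (W != U) on D(W)={5,6,8} D(U)={3,5,6,8}: no change
Constraint 2 (W != U) on D(W)={5,6,8} D(U)={3,5,6,8}: no change
Constraint 3 (U < V) on D(U)={3,5,6,8} D(V)={4,5,8}: U {3,5,6,8}->{3,5,6}
So after constraint 3: D(W) = {5,6,8}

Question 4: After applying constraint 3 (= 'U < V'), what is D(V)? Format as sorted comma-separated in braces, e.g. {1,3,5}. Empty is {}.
Constraint 1 (W != U) on D(W)={5,6,8} D(U)={3,5,6,8}: no change
Constraint 2 (W != U) on D(W)={5,6,8} D(U)={3,5,6,8}: no change
Constraint 3 (U < V) on D(U)={3,5,6,8} D(V)={4,5,8}: U {3,5,6,8}->{3,5,6}
So after constraint 3: D(V) = {4,5,8}

Answer: {4,5,8}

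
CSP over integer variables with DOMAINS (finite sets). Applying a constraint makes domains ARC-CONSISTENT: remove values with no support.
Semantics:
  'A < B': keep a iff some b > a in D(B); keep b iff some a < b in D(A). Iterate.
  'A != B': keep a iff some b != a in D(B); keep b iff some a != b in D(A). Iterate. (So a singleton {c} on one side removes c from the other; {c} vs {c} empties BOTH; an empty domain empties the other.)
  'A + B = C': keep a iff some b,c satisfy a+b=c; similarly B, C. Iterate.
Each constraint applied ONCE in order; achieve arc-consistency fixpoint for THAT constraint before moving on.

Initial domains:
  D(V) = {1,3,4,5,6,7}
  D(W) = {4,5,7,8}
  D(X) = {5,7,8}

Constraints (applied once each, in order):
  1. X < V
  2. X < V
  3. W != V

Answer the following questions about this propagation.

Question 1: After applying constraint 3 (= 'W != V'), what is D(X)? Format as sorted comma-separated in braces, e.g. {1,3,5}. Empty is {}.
Answer: {5}

Derivation:
Constraint 1 (X < V) on D(X)={5,7,8} D(V)={1,3,4,5,6,7}: X {5,7,8}->{5}; V {1,3,4,5,6,7}->{6,7}
Constraint 2 (X < V) on D(X)={5} D(V)={6,7}: no change
Constraint 3 (W != V) on D(W)={4,5,7,8} D(V)={6,7}: no change
So after constraint 3: D(X) = {5}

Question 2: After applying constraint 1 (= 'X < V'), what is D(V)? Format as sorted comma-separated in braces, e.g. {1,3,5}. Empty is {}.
Answer: {6,7}

Derivation:
Constraint 1 (X < V) on D(X)={5,7,8} D(V)={1,3,4,5,6,7}: X {5,7,8}->{5}; V {1,3,4,5,6,7}->{6,7}
So after constraint 1: D(V) = {6,7}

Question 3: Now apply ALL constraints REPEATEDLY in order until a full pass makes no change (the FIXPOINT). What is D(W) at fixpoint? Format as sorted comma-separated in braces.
pass 0 (initial): D(W)={4,5,7,8}
pass 1: V {1,3,4,5,6,7}->{6,7}; X {5,7,8}->{5}
pass 2: no change
Fixpoint after 2 passes: D(W) = {4,5,7,8}

Answer: {4,5,7,8}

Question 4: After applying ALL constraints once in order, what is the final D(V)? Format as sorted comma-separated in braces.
Constraint 1 (X < V) on D(X)={5,7,8} D(V)={1,3,4,5,6,7}: X {5,7,8}->{5}; V {1,3,4,5,6,7}->{6,7}
Constraint 2 (X < V) on D(X)={5} D(V)={6,7}: no change
Constraint 3 (W != V) on D(W)={4,5,7,8} D(V)={6,7}: no change
So after all 3 constraints: D(V) = {6,7}

Answer: {6,7}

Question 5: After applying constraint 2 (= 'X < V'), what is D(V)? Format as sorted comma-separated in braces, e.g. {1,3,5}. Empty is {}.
Answer: {6,7}

Derivation:
Constraint 1 (X < V) on D(X)={5,7,8} D(V)={1,3,4,5,6,7}: X {5,7,8}->{5}; V {1,3,4,5,6,7}->{6,7}
Constraint 2 (X < V) on D(X)={5} D(V)={6,7}: no change
So after constraint 2: D(V) = {6,7}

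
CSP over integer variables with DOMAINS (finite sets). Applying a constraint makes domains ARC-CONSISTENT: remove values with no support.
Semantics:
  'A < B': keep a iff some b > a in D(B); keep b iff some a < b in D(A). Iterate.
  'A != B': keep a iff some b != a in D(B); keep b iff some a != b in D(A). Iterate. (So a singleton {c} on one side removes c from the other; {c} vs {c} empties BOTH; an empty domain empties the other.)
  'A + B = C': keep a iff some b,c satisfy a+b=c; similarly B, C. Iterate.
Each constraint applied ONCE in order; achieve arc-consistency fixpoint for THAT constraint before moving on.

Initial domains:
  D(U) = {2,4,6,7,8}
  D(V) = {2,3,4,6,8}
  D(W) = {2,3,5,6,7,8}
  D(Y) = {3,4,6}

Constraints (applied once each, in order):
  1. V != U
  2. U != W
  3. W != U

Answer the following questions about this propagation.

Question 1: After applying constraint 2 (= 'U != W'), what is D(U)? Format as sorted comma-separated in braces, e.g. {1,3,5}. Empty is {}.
Constraint 1 (V != U) on D(V)={2,3,4,6,8} D(U)={2,4,6,7,8}: no change
Constraint 2 (U != W) on D(U)={2,4,6,7,8} D(W)={2,3,5,6,7,8}: no change
So after constraint 2: D(U) = {2,4,6,7,8}

Answer: {2,4,6,7,8}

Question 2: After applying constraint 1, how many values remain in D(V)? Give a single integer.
Answer: 5

Derivation:
Constraint 1 (V != U) on D(V)={2,3,4,6,8} D(U)={2,4,6,7,8}: no change
So after constraint 1: D(V)={2,3,4,6,8}, size = 5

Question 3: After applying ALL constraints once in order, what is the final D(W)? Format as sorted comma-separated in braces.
Constraint 1 (V != U) on D(V)={2,3,4,6,8} D(U)={2,4,6,7,8}: no change
Constraint 2 (U != W) on D(U)={2,4,6,7,8} D(W)={2,3,5,6,7,8}: no change
Constraint 3 (W != U) on D(W)={2,3,5,6,7,8} D(U)={2,4,6,7,8}: no change
So after all 3 constraints: D(W) = {2,3,5,6,7,8}

Answer: {2,3,5,6,7,8}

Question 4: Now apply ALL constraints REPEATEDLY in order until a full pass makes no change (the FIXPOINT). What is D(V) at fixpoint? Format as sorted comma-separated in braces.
Answer: {2,3,4,6,8}

Derivation:
pass 0 (initial): D(V)={2,3,4,6,8}
pass 1: no change
Fixpoint after 1 passes: D(V) = {2,3,4,6,8}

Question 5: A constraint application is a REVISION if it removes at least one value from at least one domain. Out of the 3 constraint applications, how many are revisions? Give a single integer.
Answer: 0

Derivation:
Constraint 1 (V != U) on D(V)={2,3,4,6,8} D(U)={2,4,6,7,8}: no change => not a revision
Constraint 2 (U != W) on D(U)={2,4,6,7,8} D(W)={2,3,5,6,7,8}: no change => not a revision
Constraint 3 (W != U) on D(W)={2,3,5,6,7,8} D(U)={2,4,6,7,8}: no change => not a revision
Total revisions = 0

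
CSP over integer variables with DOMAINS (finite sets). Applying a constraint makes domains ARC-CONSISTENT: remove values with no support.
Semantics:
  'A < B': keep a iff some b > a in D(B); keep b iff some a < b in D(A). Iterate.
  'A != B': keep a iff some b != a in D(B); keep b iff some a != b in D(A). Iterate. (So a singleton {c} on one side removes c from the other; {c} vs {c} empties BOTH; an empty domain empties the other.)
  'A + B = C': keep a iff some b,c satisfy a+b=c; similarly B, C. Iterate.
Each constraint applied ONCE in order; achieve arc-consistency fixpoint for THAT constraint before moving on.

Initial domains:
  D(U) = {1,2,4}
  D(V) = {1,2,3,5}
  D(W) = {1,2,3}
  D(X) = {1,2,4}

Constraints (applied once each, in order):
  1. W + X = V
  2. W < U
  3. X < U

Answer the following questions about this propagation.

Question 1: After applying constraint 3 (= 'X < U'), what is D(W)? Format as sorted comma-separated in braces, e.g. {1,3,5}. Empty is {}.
Answer: {1,2,3}

Derivation:
Constraint 1 (W + X = V) on D(W)={1,2,3} D(X)={1,2,4} D(V)={1,2,3,5}: V {1,2,3,5}->{2,3,5}
Constraint 2 (W < U) on D(W)={1,2,3} D(U)={1,2,4}: U {1,2,4}->{2,4}
Constraint 3 (X < U) on D(X)={1,2,4} D(U)={2,4}: X {1,2,4}->{1,2}
So after constraint 3: D(W) = {1,2,3}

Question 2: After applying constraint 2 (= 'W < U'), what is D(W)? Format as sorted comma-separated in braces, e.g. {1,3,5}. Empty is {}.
Answer: {1,2,3}

Derivation:
Constraint 1 (W + X = V) on D(W)={1,2,3} D(X)={1,2,4} D(V)={1,2,3,5}: V {1,2,3,5}->{2,3,5}
Constraint 2 (W < U) on D(W)={1,2,3} D(U)={1,2,4}: U {1,2,4}->{2,4}
So after constraint 2: D(W) = {1,2,3}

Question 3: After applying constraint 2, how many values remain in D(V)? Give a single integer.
Answer: 3

Derivation:
Constraint 1 (W + X = V) on D(W)={1,2,3} D(X)={1,2,4} D(V)={1,2,3,5}: V {1,2,3,5}->{2,3,5}
Constraint 2 (W < U) on D(W)={1,2,3} D(U)={1,2,4}: U {1,2,4}->{2,4}
So after constraint 2: D(V)={2,3,5}, size = 3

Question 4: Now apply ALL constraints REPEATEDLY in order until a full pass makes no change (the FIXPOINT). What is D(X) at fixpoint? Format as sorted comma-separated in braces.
Answer: {1,2}

Derivation:
pass 0 (initial): D(X)={1,2,4}
pass 1: U {1,2,4}->{2,4}; V {1,2,3,5}->{2,3,5}; X {1,2,4}->{1,2}
pass 2: no change
Fixpoint after 2 passes: D(X) = {1,2}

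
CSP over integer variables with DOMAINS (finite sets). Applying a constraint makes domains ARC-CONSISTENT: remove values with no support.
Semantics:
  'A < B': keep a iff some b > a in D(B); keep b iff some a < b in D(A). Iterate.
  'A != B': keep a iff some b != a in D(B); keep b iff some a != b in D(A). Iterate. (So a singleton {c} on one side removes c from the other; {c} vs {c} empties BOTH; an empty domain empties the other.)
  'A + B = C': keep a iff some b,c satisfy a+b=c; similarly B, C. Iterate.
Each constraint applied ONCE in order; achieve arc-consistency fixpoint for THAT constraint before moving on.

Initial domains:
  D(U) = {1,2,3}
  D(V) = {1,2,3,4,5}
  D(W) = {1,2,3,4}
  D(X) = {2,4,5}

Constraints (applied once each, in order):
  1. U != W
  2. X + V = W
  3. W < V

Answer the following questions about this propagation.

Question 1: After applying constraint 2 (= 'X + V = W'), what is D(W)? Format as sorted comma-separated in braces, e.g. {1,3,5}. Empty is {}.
Answer: {3,4}

Derivation:
Constraint 1 (U != W) on D(U)={1,2,3} D(W)={1,2,3,4}: no change
Constraint 2 (X + V = W) on D(X)={2,4,5} D(V)={1,2,3,4,5} D(W)={1,2,3,4}: X {2,4,5}->{2}; V {1,2,3,4,5}->{1,2}; W {1,2,3,4}->{3,4}
So after constraint 2: D(W) = {3,4}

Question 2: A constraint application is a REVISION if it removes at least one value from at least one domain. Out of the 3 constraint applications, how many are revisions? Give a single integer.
Answer: 2

Derivation:
Constraint 1 (U != W) on D(U)={1,2,3} D(W)={1,2,3,4}: no change => not a revision
Constraint 2 (X + V = W) on D(X)={2,4,5} D(V)={1,2,3,4,5} D(W)={1,2,3,4}: X {2,4,5}->{2}; V {1,2,3,4,5}->{1,2}; W {1,2,3,4}->{3,4} => REVISION
Constraint 3 (W < V) on D(W)={3,4} D(V)={1,2}: W {3,4}->{}; V {1,2}->{} => REVISION
Total revisions = 2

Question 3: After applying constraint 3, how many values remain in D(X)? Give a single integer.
Constraint 1 (U != W) on D(U)={1,2,3} D(W)={1,2,3,4}: no change
Constraint 2 (X + V = W) on D(X)={2,4,5} D(V)={1,2,3,4,5} D(W)={1,2,3,4}: X {2,4,5}->{2}; V {1,2,3,4,5}->{1,2}; W {1,2,3,4}->{3,4}
Constraint 3 (W < V) on D(W)={3,4} D(V)={1,2}: W {3,4}->{}; V {1,2}->{}
So after constraint 3: D(X)={2}, size = 1

Answer: 1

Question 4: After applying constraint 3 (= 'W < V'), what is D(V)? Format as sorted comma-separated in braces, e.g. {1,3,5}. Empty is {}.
Constraint 1 (U != W) on D(U)={1,2,3} D(W)={1,2,3,4}: no change
Constraint 2 (X + V = W) on D(X)={2,4,5} D(V)={1,2,3,4,5} D(W)={1,2,3,4}: X {2,4,5}->{2}; V {1,2,3,4,5}->{1,2}; W {1,2,3,4}->{3,4}
Constraint 3 (W < V) on D(W)={3,4} D(V)={1,2}: W {3,4}->{}; V {1,2}->{}
So after constraint 3: D(V) = {}

Answer: {}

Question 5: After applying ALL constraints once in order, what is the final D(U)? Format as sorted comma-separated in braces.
Constraint 1 (U != W) on D(U)={1,2,3} D(W)={1,2,3,4}: no change
Constraint 2 (X + V = W) on D(X)={2,4,5} D(V)={1,2,3,4,5} D(W)={1,2,3,4}: X {2,4,5}->{2}; V {1,2,3,4,5}->{1,2}; W {1,2,3,4}->{3,4}
Constraint 3 (W < V) on D(W)={3,4} D(V)={1,2}: W {3,4}->{}; V {1,2}->{}
So after all 3 constraints: D(U) = {1,2,3}

Answer: {1,2,3}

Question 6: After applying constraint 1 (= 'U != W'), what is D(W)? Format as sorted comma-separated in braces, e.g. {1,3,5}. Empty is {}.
Constraint 1 (U != W) on D(U)={1,2,3} D(W)={1,2,3,4}: no change
So after constraint 1: D(W) = {1,2,3,4}

Answer: {1,2,3,4}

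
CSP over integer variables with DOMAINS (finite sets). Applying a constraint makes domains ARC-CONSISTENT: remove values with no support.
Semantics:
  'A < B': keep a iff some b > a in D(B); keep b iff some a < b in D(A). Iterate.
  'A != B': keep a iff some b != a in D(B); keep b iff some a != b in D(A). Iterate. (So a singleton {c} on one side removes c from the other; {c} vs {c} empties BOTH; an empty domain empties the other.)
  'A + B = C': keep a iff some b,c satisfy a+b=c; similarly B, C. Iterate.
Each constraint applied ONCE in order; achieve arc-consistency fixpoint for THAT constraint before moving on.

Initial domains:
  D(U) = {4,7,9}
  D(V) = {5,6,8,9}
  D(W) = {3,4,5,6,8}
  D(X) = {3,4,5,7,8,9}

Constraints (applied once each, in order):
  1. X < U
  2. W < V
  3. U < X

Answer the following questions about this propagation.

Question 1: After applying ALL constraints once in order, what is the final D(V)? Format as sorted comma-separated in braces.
Answer: {5,6,8,9}

Derivation:
Constraint 1 (X < U) on D(X)={3,4,5,7,8,9} D(U)={4,7,9}: X {3,4,5,7,8,9}->{3,4,5,7,8}
Constraint 2 (W < V) on D(W)={3,4,5,6,8} D(V)={5,6,8,9}: no change
Constraint 3 (U < X) on D(U)={4,7,9} D(X)={3,4,5,7,8}: U {4,7,9}->{4,7}; X {3,4,5,7,8}->{5,7,8}
So after all 3 constraints: D(V) = {5,6,8,9}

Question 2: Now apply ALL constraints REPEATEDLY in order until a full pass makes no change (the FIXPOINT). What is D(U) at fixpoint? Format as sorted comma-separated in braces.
pass 0 (initial): D(U)={4,7,9}
pass 1: U {4,7,9}->{4,7}; X {3,4,5,7,8,9}->{5,7,8}
pass 2: U {4,7}->{}; X {5,7,8}->{}
pass 3: no change
Fixpoint after 3 passes: D(U) = {}

Answer: {}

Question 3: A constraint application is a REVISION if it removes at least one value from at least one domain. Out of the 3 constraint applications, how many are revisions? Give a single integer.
Answer: 2

Derivation:
Constraint 1 (X < U) on D(X)={3,4,5,7,8,9} D(U)={4,7,9}: X {3,4,5,7,8,9}->{3,4,5,7,8} => REVISION
Constraint 2 (W < V) on D(W)={3,4,5,6,8} D(V)={5,6,8,9}: no change => not a revision
Constraint 3 (U < X) on D(U)={4,7,9} D(X)={3,4,5,7,8}: U {4,7,9}->{4,7}; X {3,4,5,7,8}->{5,7,8} => REVISION
Total revisions = 2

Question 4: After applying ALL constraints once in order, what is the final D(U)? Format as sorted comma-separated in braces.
Constraint 1 (X < U) on D(X)={3,4,5,7,8,9} D(U)={4,7,9}: X {3,4,5,7,8,9}->{3,4,5,7,8}
Constraint 2 (W < V) on D(W)={3,4,5,6,8} D(V)={5,6,8,9}: no change
Constraint 3 (U < X) on D(U)={4,7,9} D(X)={3,4,5,7,8}: U {4,7,9}->{4,7}; X {3,4,5,7,8}->{5,7,8}
So after all 3 constraints: D(U) = {4,7}

Answer: {4,7}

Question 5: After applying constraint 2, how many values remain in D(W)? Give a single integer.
Answer: 5

Derivation:
Constraint 1 (X < U) on D(X)={3,4,5,7,8,9} D(U)={4,7,9}: X {3,4,5,7,8,9}->{3,4,5,7,8}
Constraint 2 (W < V) on D(W)={3,4,5,6,8} D(V)={5,6,8,9}: no change
So after constraint 2: D(W)={3,4,5,6,8}, size = 5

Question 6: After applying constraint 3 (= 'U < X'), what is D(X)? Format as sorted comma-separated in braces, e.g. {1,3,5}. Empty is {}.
Constraint 1 (X < U) on D(X)={3,4,5,7,8,9} D(U)={4,7,9}: X {3,4,5,7,8,9}->{3,4,5,7,8}
Constraint 2 (W < V) on D(W)={3,4,5,6,8} D(V)={5,6,8,9}: no change
Constraint 3 (U < X) on D(U)={4,7,9} D(X)={3,4,5,7,8}: U {4,7,9}->{4,7}; X {3,4,5,7,8}->{5,7,8}
So after constraint 3: D(X) = {5,7,8}

Answer: {5,7,8}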